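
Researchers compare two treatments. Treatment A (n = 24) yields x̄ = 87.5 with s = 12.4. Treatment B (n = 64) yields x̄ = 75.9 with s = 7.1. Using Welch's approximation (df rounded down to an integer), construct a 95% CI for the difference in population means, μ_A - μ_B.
(6.11, 17.09)

Difference: x̄₁ - x̄₂ = 11.60
SE = √(s₁²/n₁ + s₂²/n₂) = √(12.4²/24 + 7.1²/64) = 2.6822
df = 28.84 → 28 (Welch–Satterthwaite, rounded down)
t* = 2.048

CI: 11.60 ± 2.048 · 2.6822 = 11.60 ± 5.49 = (6.11, 17.09)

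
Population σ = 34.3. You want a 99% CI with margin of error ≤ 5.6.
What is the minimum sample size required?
n ≥ 249

For margin E ≤ 5.6:
n ≥ (z* · σ / E)²
n ≥ (2.576 · 34.3 / 5.6)²
n ≥ 248.95

Minimum n = 249 (rounding up)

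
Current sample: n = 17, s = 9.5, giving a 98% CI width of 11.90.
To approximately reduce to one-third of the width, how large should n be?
n ≈ 153

CI width ∝ 1/√n
To reduce width by factor 3, need √n to grow by 3 → need 3² = 9 times as many samples.

Current: n = 17, width = 11.90
New: n = 153, width ≈ 3.61

Width reduced by factor of 11.90/3.61 = 3.30.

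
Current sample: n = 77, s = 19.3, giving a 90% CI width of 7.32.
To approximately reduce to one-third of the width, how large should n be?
n ≈ 693

CI width ∝ 1/√n
To reduce width by factor 3, need √n to grow by 3 → need 3² = 9 times as many samples.

Current: n = 77, width = 7.32
New: n = 693, width ≈ 2.41

Width reduced by factor of 7.32/2.41 = 3.04.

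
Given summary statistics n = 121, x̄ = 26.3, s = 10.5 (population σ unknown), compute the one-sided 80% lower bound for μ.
μ ≥ 25.49

Lower bound (one-sided):
t* = 0.845 (one-sided for 80%)
Lower bound = x̄ - t* · s/√n = 26.3 - 0.845 · 10.5/√121 = 25.49

We are 80% confident that μ ≥ 25.49.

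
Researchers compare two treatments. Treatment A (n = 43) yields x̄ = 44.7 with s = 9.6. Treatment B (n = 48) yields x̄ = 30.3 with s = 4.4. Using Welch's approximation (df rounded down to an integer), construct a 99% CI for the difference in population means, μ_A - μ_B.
(10.15, 18.65)

Difference: x̄₁ - x̄₂ = 14.40
SE = √(s₁²/n₁ + s₂²/n₂) = √(9.6²/43 + 4.4²/48) = 1.5958
df = 57.48 → 57 (Welch–Satterthwaite, rounded down)
t* = 2.665

CI: 14.40 ± 2.665 · 1.5958 = 14.40 ± 4.25 = (10.15, 18.65)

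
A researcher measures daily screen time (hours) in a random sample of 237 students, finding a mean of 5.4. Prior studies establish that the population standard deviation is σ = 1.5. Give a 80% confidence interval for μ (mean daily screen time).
(5.28, 5.52)

z-interval (σ known):
z* = 1.282 for 80% confidence

Margin of error = z* · σ/√n = 1.282 · 1.5/√237 = 0.12

CI: (5.4 - 0.12, 5.4 + 0.12) = (5.28, 5.52)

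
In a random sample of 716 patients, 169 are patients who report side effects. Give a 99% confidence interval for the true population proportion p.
(0.195, 0.277)

Proportion CI:
p̂ = 169/716 = 0.23603
SE = √(p̂(1-p̂)/n) = √(0.23603 · 0.76397 / 716) = 0.01587

z* = 2.576
Margin = z* · SE = 2.576 · 0.01587 = 0.0409

CI: 0.23603 ± 0.0409 = (0.195, 0.277)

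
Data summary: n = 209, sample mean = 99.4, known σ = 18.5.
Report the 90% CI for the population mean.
(97.29, 101.51)

z-interval (σ known):
z* = 1.645 for 90% confidence

Margin of error = z* · σ/√n = 1.645 · 18.5/√209 = 2.11

CI: (99.4 - 2.11, 99.4 + 2.11) = (97.29, 101.51)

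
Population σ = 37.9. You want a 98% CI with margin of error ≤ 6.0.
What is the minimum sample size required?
n ≥ 216

For margin E ≤ 6.0:
n ≥ (z* · σ / E)²
n ≥ (2.326 · 37.9 / 6.0)²
n ≥ 215.87

Minimum n = 216 (rounding up)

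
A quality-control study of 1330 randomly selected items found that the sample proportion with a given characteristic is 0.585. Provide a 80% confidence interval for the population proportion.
(0.568, 0.602)

Proportion CI:
SE = √(p̂(1-p̂)/n) = √(0.585 · 0.415 / 1330) = 0.01351

z* = 1.282
Margin = z* · SE = 1.282 · 0.01351 = 0.0173

CI: 0.585 ± 0.0173 = (0.568, 0.602)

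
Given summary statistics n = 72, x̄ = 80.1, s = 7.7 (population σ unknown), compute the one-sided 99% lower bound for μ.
μ ≥ 77.94

Lower bound (one-sided):
t* = 2.380 (one-sided for 99%)
Lower bound = x̄ - t* · s/√n = 80.1 - 2.380 · 7.7/√72 = 77.94

We are 99% confident that μ ≥ 77.94.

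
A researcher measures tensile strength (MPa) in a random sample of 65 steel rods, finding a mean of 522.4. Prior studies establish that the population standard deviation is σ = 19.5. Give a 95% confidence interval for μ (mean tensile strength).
(517.66, 527.14)

z-interval (σ known):
z* = 1.960 for 95% confidence

Margin of error = z* · σ/√n = 1.960 · 19.5/√65 = 4.74

CI: (522.4 - 4.74, 522.4 + 4.74) = (517.66, 527.14)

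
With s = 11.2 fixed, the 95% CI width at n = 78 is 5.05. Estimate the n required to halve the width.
n ≈ 312

CI width ∝ 1/√n
To reduce width by factor 2, need √n to grow by 2 → need 2² = 4 times as many samples.

Current: n = 78, width = 5.05
New: n = 312, width ≈ 2.50

Width reduced by factor of 5.05/2.50 = 2.02.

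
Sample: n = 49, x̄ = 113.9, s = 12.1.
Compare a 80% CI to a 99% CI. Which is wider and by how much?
99% CI is wider by 4.78

df = 48
80% CI: t* = 1.299, (111.65, 116.15), width = 2 · t* · s/√n = 4.49
99% CI: t* = 2.682, (109.26, 118.54), width = 2 · t* · s/√n = 9.27

The 99% CI is wider by 9.27 - 4.49 = 4.78.
Higher confidence requires a wider interval.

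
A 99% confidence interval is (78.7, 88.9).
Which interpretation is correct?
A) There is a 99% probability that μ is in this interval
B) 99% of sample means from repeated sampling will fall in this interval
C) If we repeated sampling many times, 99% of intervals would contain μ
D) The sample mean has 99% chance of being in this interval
C

A) Wrong — μ is fixed; the randomness lives in the interval, not in μ.
B) Wrong — coverage applies to intervals containing μ, not to future x̄ values.
C) Correct — this is the frequentist long-run coverage interpretation.
D) Wrong — x̄ is observed and sits in the interval by construction.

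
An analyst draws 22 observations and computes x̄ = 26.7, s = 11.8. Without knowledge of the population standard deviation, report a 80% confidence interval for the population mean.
(23.37, 30.03)

t-interval (σ unknown):
df = n - 1 = 21
t* = 1.323 for 80% confidence

Margin of error = t* · s/√n = 1.323 · 11.8/√22 = 3.33

CI: (23.37, 30.03)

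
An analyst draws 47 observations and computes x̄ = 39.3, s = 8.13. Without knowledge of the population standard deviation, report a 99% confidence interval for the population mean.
(36.11, 42.49)

t-interval (σ unknown):
df = n - 1 = 46
t* = 2.687 for 99% confidence

Margin of error = t* · s/√n = 2.687 · 8.13/√47 = 3.19

CI: (36.11, 42.49)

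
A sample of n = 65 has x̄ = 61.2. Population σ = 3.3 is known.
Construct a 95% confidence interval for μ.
(60.40, 62.00)

z-interval (σ known):
z* = 1.960 for 95% confidence

Margin of error = z* · σ/√n = 1.960 · 3.3/√65 = 0.80

CI: (61.2 - 0.80, 61.2 + 0.80) = (60.40, 62.00)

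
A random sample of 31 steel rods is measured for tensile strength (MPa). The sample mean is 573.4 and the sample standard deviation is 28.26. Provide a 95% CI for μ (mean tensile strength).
(563.04, 583.76)

t-interval (σ unknown):
df = n - 1 = 30
t* = 2.042 for 95% confidence

Margin of error = t* · s/√n = 2.042 · 28.26/√31 = 10.36

CI: (563.04, 583.76)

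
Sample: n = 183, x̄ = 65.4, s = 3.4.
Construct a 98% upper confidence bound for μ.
μ ≤ 65.92

Upper bound (one-sided):
t* = 2.069 (one-sided for 98%)
Upper bound = x̄ + t* · s/√n = 65.4 + 2.069 · 3.4/√183 = 65.92

We are 98% confident that μ ≤ 65.92.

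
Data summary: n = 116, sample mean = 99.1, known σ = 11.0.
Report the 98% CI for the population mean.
(96.72, 101.48)

z-interval (σ known):
z* = 2.326 for 98% confidence

Margin of error = z* · σ/√n = 2.326 · 11.0/√116 = 2.38

CI: (99.1 - 2.38, 99.1 + 2.38) = (96.72, 101.48)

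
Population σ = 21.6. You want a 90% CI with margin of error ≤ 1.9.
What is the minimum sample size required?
n ≥ 350

For margin E ≤ 1.9:
n ≥ (z* · σ / E)²
n ≥ (1.645 · 21.6 / 1.9)²
n ≥ 349.73

Minimum n = 350 (rounding up)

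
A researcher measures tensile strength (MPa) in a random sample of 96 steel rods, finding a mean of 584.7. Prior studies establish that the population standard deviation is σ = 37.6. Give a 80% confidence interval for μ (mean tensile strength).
(579.78, 589.62)

z-interval (σ known):
z* = 1.282 for 80% confidence

Margin of error = z* · σ/√n = 1.282 · 37.6/√96 = 4.92

CI: (584.7 - 4.92, 584.7 + 4.92) = (579.78, 589.62)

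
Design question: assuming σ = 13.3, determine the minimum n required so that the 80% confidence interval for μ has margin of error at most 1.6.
n ≥ 114

For margin E ≤ 1.6:
n ≥ (z* · σ / E)²
n ≥ (1.282 · 13.3 / 1.6)²
n ≥ 113.56

Minimum n = 114 (rounding up)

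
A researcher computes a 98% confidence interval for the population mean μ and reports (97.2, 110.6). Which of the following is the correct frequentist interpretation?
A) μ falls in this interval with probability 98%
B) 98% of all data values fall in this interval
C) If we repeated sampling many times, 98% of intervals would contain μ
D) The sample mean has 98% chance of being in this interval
C

A) Wrong — μ is fixed; the randomness lives in the interval, not in μ.
B) Wrong — a CI is about the parameter μ, not individual data values.
C) Correct — this is the frequentist long-run coverage interpretation.
D) Wrong — x̄ is observed and sits in the interval by construction.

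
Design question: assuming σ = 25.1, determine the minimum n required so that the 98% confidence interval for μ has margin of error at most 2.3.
n ≥ 645

For margin E ≤ 2.3:
n ≥ (z* · σ / E)²
n ≥ (2.326 · 25.1 / 2.3)²
n ≥ 644.33

Minimum n = 645 (rounding up)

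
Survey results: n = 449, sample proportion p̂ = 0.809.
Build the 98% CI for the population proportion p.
(0.766, 0.852)

Proportion CI:
SE = √(p̂(1-p̂)/n) = √(0.809 · 0.191 / 449) = 0.01855

z* = 2.326
Margin = z* · SE = 2.326 · 0.01855 = 0.0431

CI: 0.809 ± 0.0431 = (0.766, 0.852)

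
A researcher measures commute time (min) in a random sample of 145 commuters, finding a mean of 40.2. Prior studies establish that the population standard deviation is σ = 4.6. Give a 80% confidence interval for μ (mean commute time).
(39.71, 40.69)

z-interval (σ known):
z* = 1.282 for 80% confidence

Margin of error = z* · σ/√n = 1.282 · 4.6/√145 = 0.49

CI: (40.2 - 0.49, 40.2 + 0.49) = (39.71, 40.69)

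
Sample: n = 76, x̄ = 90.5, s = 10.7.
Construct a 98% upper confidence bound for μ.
μ ≤ 93.07

Upper bound (one-sided):
t* = 2.090 (one-sided for 98%)
Upper bound = x̄ + t* · s/√n = 90.5 + 2.090 · 10.7/√76 = 93.07

We are 98% confident that μ ≤ 93.07.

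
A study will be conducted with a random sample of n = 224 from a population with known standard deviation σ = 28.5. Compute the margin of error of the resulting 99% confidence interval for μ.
Margin of error = 4.91

Margin of error = z* · σ/√n
= 2.576 · 28.5/√224
= 2.576 · 28.5/14.9666
= 4.91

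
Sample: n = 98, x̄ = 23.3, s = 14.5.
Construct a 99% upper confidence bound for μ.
μ ≤ 26.76

Upper bound (one-sided):
t* = 2.365 (one-sided for 99%)
Upper bound = x̄ + t* · s/√n = 23.3 + 2.365 · 14.5/√98 = 26.76

We are 99% confident that μ ≤ 26.76.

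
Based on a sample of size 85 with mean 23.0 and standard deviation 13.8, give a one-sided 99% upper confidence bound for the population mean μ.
μ ≤ 26.55

Upper bound (one-sided):
t* = 2.372 (one-sided for 99%)
Upper bound = x̄ + t* · s/√n = 23.0 + 2.372 · 13.8/√85 = 26.55

We are 99% confident that μ ≤ 26.55.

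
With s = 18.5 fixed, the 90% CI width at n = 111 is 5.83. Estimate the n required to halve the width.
n ≈ 444

CI width ∝ 1/√n
To reduce width by factor 2, need √n to grow by 2 → need 2² = 4 times as many samples.

Current: n = 111, width = 5.83
New: n = 444, width ≈ 2.89

Width reduced by factor of 5.83/2.89 = 2.02.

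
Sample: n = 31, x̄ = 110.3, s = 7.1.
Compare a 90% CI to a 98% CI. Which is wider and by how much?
98% CI is wider by 1.94

df = 30
90% CI: t* = 1.697, (108.14, 112.46), width = 2 · t* · s/√n = 4.33
98% CI: t* = 2.457, (107.17, 113.43), width = 2 · t* · s/√n = 6.27

The 98% CI is wider by 6.27 - 4.33 = 1.94.
Higher confidence requires a wider interval.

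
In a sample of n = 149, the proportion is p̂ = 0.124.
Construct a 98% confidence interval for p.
(0.061, 0.187)

Proportion CI:
SE = √(p̂(1-p̂)/n) = √(0.124 · 0.876 / 149) = 0.02700

z* = 2.326
Margin = z* · SE = 2.326 · 0.02700 = 0.0628

CI: 0.124 ± 0.0628 = (0.061, 0.187)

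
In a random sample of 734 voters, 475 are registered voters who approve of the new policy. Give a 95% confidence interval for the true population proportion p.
(0.613, 0.682)

Proportion CI:
p̂ = 475/734 = 0.64714
SE = √(p̂(1-p̂)/n) = √(0.64714 · 0.35286 / 734) = 0.01764

z* = 1.960
Margin = z* · SE = 1.960 · 0.01764 = 0.0346

CI: 0.64714 ± 0.0346 = (0.613, 0.682)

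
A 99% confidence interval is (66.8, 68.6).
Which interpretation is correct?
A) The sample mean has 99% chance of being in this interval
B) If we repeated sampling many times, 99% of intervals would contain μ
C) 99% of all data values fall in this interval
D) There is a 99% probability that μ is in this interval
B

A) Wrong — x̄ is observed and sits in the interval by construction.
B) Correct — this is the frequentist long-run coverage interpretation.
C) Wrong — a CI is about the parameter μ, not individual data values.
D) Wrong — μ is fixed; the randomness lives in the interval, not in μ.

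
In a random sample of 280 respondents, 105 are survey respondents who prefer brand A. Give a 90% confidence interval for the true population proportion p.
(0.327, 0.423)

Proportion CI:
p̂ = 105/280 = 0.37500
SE = √(p̂(1-p̂)/n) = √(0.37500 · 0.62500 / 280) = 0.02893

z* = 1.645
Margin = z* · SE = 1.645 · 0.02893 = 0.0476

CI: 0.37500 ± 0.0476 = (0.327, 0.423)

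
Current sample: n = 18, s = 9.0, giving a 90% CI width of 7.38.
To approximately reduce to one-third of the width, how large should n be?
n ≈ 162

CI width ∝ 1/√n
To reduce width by factor 3, need √n to grow by 3 → need 3² = 9 times as many samples.

Current: n = 18, width = 7.38
New: n = 162, width ≈ 2.34

Width reduced by factor of 7.38/2.34 = 3.15.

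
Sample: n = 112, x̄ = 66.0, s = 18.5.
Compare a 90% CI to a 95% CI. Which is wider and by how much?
95% CI is wider by 1.13

df = 111
90% CI: t* = 1.659, (63.10, 68.90), width = 2 · t* · s/√n = 5.80
95% CI: t* = 1.982, (62.54, 69.46), width = 2 · t* · s/√n = 6.93

The 95% CI is wider by 6.93 - 5.80 = 1.13.
Higher confidence requires a wider interval.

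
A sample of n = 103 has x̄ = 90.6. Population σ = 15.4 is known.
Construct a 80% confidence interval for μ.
(88.65, 92.55)

z-interval (σ known):
z* = 1.282 for 80% confidence

Margin of error = z* · σ/√n = 1.282 · 15.4/√103 = 1.95

CI: (90.6 - 1.95, 90.6 + 1.95) = (88.65, 92.55)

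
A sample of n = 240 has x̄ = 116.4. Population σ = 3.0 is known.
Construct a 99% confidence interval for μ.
(115.90, 116.90)

z-interval (σ known):
z* = 2.576 for 99% confidence

Margin of error = z* · σ/√n = 2.576 · 3.0/√240 = 0.50

CI: (116.4 - 0.50, 116.4 + 0.50) = (115.90, 116.90)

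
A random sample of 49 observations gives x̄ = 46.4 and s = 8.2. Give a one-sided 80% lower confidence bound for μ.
μ ≥ 45.41

Lower bound (one-sided):
t* = 0.849 (one-sided for 80%)
Lower bound = x̄ - t* · s/√n = 46.4 - 0.849 · 8.2/√49 = 45.41

We are 80% confident that μ ≥ 45.41.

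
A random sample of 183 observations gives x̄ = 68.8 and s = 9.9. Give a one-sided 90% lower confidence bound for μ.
μ ≥ 67.86

Lower bound (one-sided):
t* = 1.286 (one-sided for 90%)
Lower bound = x̄ - t* · s/√n = 68.8 - 1.286 · 9.9/√183 = 67.86

We are 90% confident that μ ≥ 67.86.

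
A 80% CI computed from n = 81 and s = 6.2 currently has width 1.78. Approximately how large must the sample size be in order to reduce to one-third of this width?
n ≈ 729

CI width ∝ 1/√n
To reduce width by factor 3, need √n to grow by 3 → need 3² = 9 times as many samples.

Current: n = 81, width = 1.78
New: n = 729, width ≈ 0.59

Width reduced by factor of 1.78/0.59 = 3.02.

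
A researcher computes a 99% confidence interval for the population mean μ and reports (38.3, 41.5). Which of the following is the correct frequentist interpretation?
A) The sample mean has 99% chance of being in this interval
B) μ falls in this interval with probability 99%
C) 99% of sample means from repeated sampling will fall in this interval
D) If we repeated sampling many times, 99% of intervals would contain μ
D

A) Wrong — x̄ is observed and sits in the interval by construction.
B) Wrong — μ is fixed; the randomness lives in the interval, not in μ.
C) Wrong — coverage applies to intervals containing μ, not to future x̄ values.
D) Correct — this is the frequentist long-run coverage interpretation.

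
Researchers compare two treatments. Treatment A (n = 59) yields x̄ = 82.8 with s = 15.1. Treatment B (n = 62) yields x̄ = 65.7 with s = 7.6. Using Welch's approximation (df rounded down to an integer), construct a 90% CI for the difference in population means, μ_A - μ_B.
(13.46, 20.74)

Difference: x̄₁ - x̄₂ = 17.10
SE = √(s₁²/n₁ + s₂²/n₂) = √(15.1²/59 + 7.6²/62) = 2.1900
df = 84.66 → 84 (Welch–Satterthwaite, rounded down)
t* = 1.663

CI: 17.10 ± 1.663 · 2.1900 = 17.10 ± 3.64 = (13.46, 20.74)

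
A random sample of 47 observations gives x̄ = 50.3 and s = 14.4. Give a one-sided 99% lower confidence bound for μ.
μ ≥ 45.24

Lower bound (one-sided):
t* = 2.410 (one-sided for 99%)
Lower bound = x̄ - t* · s/√n = 50.3 - 2.410 · 14.4/√47 = 45.24

We are 99% confident that μ ≥ 45.24.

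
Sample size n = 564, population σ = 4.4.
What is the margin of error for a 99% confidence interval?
Margin of error = 0.48

Margin of error = z* · σ/√n
= 2.576 · 4.4/√564
= 2.576 · 4.4/23.7487
= 0.48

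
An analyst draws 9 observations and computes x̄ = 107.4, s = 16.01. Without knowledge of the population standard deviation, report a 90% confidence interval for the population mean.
(97.47, 117.33)

t-interval (σ unknown):
df = n - 1 = 8
t* = 1.860 for 90% confidence

Margin of error = t* · s/√n = 1.860 · 16.01/√9 = 9.93

CI: (97.47, 117.33)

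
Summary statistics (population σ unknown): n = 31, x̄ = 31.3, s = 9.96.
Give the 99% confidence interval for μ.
(26.38, 36.22)

t-interval (σ unknown):
df = n - 1 = 30
t* = 2.750 for 99% confidence

Margin of error = t* · s/√n = 2.750 · 9.96/√31 = 4.92

CI: (26.38, 36.22)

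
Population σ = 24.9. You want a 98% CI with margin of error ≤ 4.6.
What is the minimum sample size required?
n ≥ 159

For margin E ≤ 4.6:
n ≥ (z* · σ / E)²
n ≥ (2.326 · 24.9 / 4.6)²
n ≥ 158.53

Minimum n = 159 (rounding up)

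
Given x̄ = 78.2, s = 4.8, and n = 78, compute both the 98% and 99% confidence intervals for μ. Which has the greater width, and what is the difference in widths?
99% CI is wider by 0.29

df = 77
98% CI: t* = 2.376, (76.91, 79.49), width = 2 · t* · s/√n = 2.58
99% CI: t* = 2.641, (76.76, 79.64), width = 2 · t* · s/√n = 2.87

The 99% CI is wider by 2.87 - 2.58 = 0.29.
Higher confidence requires a wider interval.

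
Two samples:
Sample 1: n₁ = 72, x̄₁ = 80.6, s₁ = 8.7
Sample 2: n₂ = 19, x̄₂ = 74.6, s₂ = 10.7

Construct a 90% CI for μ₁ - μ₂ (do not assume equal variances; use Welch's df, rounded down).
(1.45, 10.55)

Difference: x̄₁ - x̄₂ = 6.00
SE = √(s₁²/n₁ + s₂²/n₂) = √(8.7²/72 + 10.7²/19) = 2.6603
df = 24.64 → 24 (Welch–Satterthwaite, rounded down)
t* = 1.711

CI: 6.00 ± 1.711 · 2.6603 = 6.00 ± 4.55 = (1.45, 10.55)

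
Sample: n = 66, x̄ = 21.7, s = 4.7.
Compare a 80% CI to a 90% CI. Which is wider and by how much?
90% CI is wider by 0.43

df = 65
80% CI: t* = 1.295, (20.95, 22.45), width = 2 · t* · s/√n = 1.50
90% CI: t* = 1.669, (20.73, 22.67), width = 2 · t* · s/√n = 1.93

The 90% CI is wider by 1.93 - 1.50 = 0.43.
Higher confidence requires a wider interval.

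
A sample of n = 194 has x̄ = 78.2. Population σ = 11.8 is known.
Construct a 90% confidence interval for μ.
(76.81, 79.59)

z-interval (σ known):
z* = 1.645 for 90% confidence

Margin of error = z* · σ/√n = 1.645 · 11.8/√194 = 1.39

CI: (78.2 - 1.39, 78.2 + 1.39) = (76.81, 79.59)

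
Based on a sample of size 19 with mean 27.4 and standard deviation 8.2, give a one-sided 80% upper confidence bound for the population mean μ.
μ ≤ 29.02

Upper bound (one-sided):
t* = 0.862 (one-sided for 80%)
Upper bound = x̄ + t* · s/√n = 27.4 + 0.862 · 8.2/√19 = 29.02

We are 80% confident that μ ≤ 29.02.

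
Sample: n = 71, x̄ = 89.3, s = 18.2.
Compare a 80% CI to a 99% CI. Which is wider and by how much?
99% CI is wider by 5.85

df = 70
80% CI: t* = 1.294, (86.51, 92.09), width = 2 · t* · s/√n = 5.59
99% CI: t* = 2.648, (83.58, 95.02), width = 2 · t* · s/√n = 11.44

The 99% CI is wider by 11.44 - 5.59 = 5.85.
Higher confidence requires a wider interval.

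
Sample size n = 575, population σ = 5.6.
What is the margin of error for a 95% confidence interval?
Margin of error = 0.46

Margin of error = z* · σ/√n
= 1.960 · 5.6/√575
= 1.960 · 5.6/23.9792
= 0.46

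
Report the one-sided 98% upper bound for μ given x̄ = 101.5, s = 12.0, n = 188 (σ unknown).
μ ≤ 103.31

Upper bound (one-sided):
t* = 2.068 (one-sided for 98%)
Upper bound = x̄ + t* · s/√n = 101.5 + 2.068 · 12.0/√188 = 103.31

We are 98% confident that μ ≤ 103.31.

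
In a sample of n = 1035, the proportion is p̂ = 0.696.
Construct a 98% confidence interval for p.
(0.663, 0.729)

Proportion CI:
SE = √(p̂(1-p̂)/n) = √(0.696 · 0.304 / 1035) = 0.01430

z* = 2.326
Margin = z* · SE = 2.326 · 0.01430 = 0.0333

CI: 0.696 ± 0.0333 = (0.663, 0.729)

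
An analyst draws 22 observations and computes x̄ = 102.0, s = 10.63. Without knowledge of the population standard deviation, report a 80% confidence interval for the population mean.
(99.00, 105.00)

t-interval (σ unknown):
df = n - 1 = 21
t* = 1.323 for 80% confidence

Margin of error = t* · s/√n = 1.323 · 10.63/√22 = 3.00

CI: (99.00, 105.00)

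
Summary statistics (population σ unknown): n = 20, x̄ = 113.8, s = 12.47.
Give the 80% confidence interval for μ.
(110.10, 117.50)

t-interval (σ unknown):
df = n - 1 = 19
t* = 1.328 for 80% confidence

Margin of error = t* · s/√n = 1.328 · 12.47/√20 = 3.70

CI: (110.10, 117.50)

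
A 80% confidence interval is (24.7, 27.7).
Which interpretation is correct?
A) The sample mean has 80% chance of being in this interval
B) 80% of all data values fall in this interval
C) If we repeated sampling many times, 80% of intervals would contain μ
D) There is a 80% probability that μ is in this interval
C

A) Wrong — x̄ is observed and sits in the interval by construction.
B) Wrong — a CI is about the parameter μ, not individual data values.
C) Correct — this is the frequentist long-run coverage interpretation.
D) Wrong — μ is fixed; the randomness lives in the interval, not in μ.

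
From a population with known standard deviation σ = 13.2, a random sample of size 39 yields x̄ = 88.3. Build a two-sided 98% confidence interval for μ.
(83.38, 93.22)

z-interval (σ known):
z* = 2.326 for 98% confidence

Margin of error = z* · σ/√n = 2.326 · 13.2/√39 = 4.92

CI: (88.3 - 4.92, 88.3 + 4.92) = (83.38, 93.22)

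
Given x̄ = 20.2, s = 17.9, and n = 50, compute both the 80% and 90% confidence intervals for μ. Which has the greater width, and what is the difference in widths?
90% CI is wider by 1.91

df = 49
80% CI: t* = 1.299, (16.91, 23.49), width = 2 · t* · s/√n = 6.58
90% CI: t* = 1.677, (15.95, 24.45), width = 2 · t* · s/√n = 8.49

The 90% CI is wider by 8.49 - 6.58 = 1.91.
Higher confidence requires a wider interval.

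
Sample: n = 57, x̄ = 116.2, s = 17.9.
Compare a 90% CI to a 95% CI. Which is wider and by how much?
95% CI is wider by 1.57

df = 56
90% CI: t* = 1.673, (112.23, 120.17), width = 2 · t* · s/√n = 7.93
95% CI: t* = 2.003, (111.45, 120.95), width = 2 · t* · s/√n = 9.50

The 95% CI is wider by 9.50 - 7.93 = 1.57.
Higher confidence requires a wider interval.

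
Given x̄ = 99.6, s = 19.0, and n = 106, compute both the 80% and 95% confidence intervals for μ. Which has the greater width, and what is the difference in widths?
95% CI is wider by 2.56

df = 105
80% CI: t* = 1.290, (97.22, 101.98), width = 2 · t* · s/√n = 4.76
95% CI: t* = 1.983, (95.94, 103.26), width = 2 · t* · s/√n = 7.32

The 95% CI is wider by 7.32 - 4.76 = 2.56.
Higher confidence requires a wider interval.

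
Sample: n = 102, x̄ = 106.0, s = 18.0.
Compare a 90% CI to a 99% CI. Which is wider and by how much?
99% CI is wider by 3.44

df = 101
90% CI: t* = 1.660, (103.04, 108.96), width = 2 · t* · s/√n = 5.92
99% CI: t* = 2.625, (101.32, 110.68), width = 2 · t* · s/√n = 9.36

The 99% CI is wider by 9.36 - 5.92 = 3.44.
Higher confidence requires a wider interval.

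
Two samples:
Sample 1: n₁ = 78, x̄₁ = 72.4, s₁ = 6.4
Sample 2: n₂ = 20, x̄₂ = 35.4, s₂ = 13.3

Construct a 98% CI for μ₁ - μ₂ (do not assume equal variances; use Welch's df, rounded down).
(29.29, 44.71)

Difference: x̄₁ - x̄₂ = 37.00
SE = √(s₁²/n₁ + s₂²/n₂) = √(6.4²/78 + 13.3²/20) = 3.0610
df = 21.30 → 21 (Welch–Satterthwaite, rounded down)
t* = 2.518

CI: 37.00 ± 2.518 · 3.0610 = 37.00 ± 7.71 = (29.29, 44.71)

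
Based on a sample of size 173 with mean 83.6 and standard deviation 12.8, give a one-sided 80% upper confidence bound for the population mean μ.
μ ≤ 84.42

Upper bound (one-sided):
t* = 0.844 (one-sided for 80%)
Upper bound = x̄ + t* · s/√n = 83.6 + 0.844 · 12.8/√173 = 84.42

We are 80% confident that μ ≤ 84.42.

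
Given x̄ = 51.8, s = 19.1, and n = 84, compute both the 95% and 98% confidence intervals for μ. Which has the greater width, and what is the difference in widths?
98% CI is wider by 1.60

df = 83
95% CI: t* = 1.989, (47.65, 55.95), width = 2 · t* · s/√n = 8.29
98% CI: t* = 2.372, (46.86, 56.74), width = 2 · t* · s/√n = 9.89

The 98% CI is wider by 9.89 - 8.29 = 1.60.
Higher confidence requires a wider interval.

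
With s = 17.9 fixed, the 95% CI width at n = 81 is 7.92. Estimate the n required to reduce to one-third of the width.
n ≈ 729

CI width ∝ 1/√n
To reduce width by factor 3, need √n to grow by 3 → need 3² = 9 times as many samples.

Current: n = 81, width = 7.92
New: n = 729, width ≈ 2.60

Width reduced by factor of 7.92/2.60 = 3.05.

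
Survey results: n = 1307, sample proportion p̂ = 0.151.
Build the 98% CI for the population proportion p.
(0.128, 0.174)

Proportion CI:
SE = √(p̂(1-p̂)/n) = √(0.151 · 0.849 / 1307) = 0.00990

z* = 2.326
Margin = z* · SE = 2.326 · 0.00990 = 0.0230

CI: 0.151 ± 0.0230 = (0.128, 0.174)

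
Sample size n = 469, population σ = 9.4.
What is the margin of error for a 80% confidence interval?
Margin of error = 0.56

Margin of error = z* · σ/√n
= 1.282 · 9.4/√469
= 1.282 · 9.4/21.6564
= 0.56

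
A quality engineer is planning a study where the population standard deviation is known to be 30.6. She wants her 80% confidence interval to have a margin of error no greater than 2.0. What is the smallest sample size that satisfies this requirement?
n ≥ 385

For margin E ≤ 2.0:
n ≥ (z* · σ / E)²
n ≥ (1.282 · 30.6 / 2.0)²
n ≥ 384.73

Minimum n = 385 (rounding up)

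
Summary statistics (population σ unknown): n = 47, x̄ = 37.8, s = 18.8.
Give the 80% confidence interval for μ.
(34.24, 41.36)

t-interval (σ unknown):
df = n - 1 = 46
t* = 1.300 for 80% confidence

Margin of error = t* · s/√n = 1.300 · 18.8/√47 = 3.56

CI: (34.24, 41.36)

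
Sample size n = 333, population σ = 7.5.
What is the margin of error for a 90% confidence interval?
Margin of error = 0.68

Margin of error = z* · σ/√n
= 1.645 · 7.5/√333
= 1.645 · 7.5/18.2483
= 0.68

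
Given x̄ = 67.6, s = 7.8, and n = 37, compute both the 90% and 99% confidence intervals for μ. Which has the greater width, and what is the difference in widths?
99% CI is wider by 2.64

df = 36
90% CI: t* = 1.688, (65.44, 69.76), width = 2 · t* · s/√n = 4.33
99% CI: t* = 2.719, (64.11, 71.09), width = 2 · t* · s/√n = 6.97

The 99% CI is wider by 6.97 - 4.33 = 2.64.
Higher confidence requires a wider interval.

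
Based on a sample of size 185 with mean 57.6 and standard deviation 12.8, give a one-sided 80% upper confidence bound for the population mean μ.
μ ≤ 58.39

Upper bound (one-sided):
t* = 0.844 (one-sided for 80%)
Upper bound = x̄ + t* · s/√n = 57.6 + 0.844 · 12.8/√185 = 58.39

We are 80% confident that μ ≤ 58.39.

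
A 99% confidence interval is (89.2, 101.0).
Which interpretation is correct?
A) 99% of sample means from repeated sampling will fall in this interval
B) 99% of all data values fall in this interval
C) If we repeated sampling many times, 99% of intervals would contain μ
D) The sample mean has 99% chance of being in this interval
C

A) Wrong — coverage applies to intervals containing μ, not to future x̄ values.
B) Wrong — a CI is about the parameter μ, not individual data values.
C) Correct — this is the frequentist long-run coverage interpretation.
D) Wrong — x̄ is observed and sits in the interval by construction.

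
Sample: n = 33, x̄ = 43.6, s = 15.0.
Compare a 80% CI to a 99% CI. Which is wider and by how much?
99% CI is wider by 7.46

df = 32
80% CI: t* = 1.309, (40.18, 47.02), width = 2 · t* · s/√n = 6.84
99% CI: t* = 2.738, (36.45, 50.75), width = 2 · t* · s/√n = 14.30

The 99% CI is wider by 14.30 - 6.84 = 7.46.
Higher confidence requires a wider interval.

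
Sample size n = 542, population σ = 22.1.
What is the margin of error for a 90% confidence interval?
Margin of error = 1.56

Margin of error = z* · σ/√n
= 1.645 · 22.1/√542
= 1.645 · 22.1/23.2809
= 1.56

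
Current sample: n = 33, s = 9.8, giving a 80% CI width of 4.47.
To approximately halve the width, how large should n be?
n ≈ 132

CI width ∝ 1/√n
To reduce width by factor 2, need √n to grow by 2 → need 2² = 4 times as many samples.

Current: n = 33, width = 4.47
New: n = 132, width ≈ 2.20

Width reduced by factor of 4.47/2.20 = 2.03.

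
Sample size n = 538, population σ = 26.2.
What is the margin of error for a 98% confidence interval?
Margin of error = 2.63

Margin of error = z* · σ/√n
= 2.326 · 26.2/√538
= 2.326 · 26.2/23.1948
= 2.63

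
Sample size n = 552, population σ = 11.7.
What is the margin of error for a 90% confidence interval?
Margin of error = 0.82

Margin of error = z* · σ/√n
= 1.645 · 11.7/√552
= 1.645 · 11.7/23.4947
= 0.82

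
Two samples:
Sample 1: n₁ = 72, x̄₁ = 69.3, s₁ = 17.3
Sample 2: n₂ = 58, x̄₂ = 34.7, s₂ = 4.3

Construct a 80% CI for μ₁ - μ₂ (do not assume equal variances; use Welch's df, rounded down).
(31.87, 37.33)

Difference: x̄₁ - x̄₂ = 34.60
SE = √(s₁²/n₁ + s₂²/n₂) = √(17.3²/72 + 4.3²/58) = 2.1156
df = 81.71 → 81 (Welch–Satterthwaite, rounded down)
t* = 1.292

CI: 34.60 ± 1.292 · 2.1156 = 34.60 ± 2.73 = (31.87, 37.33)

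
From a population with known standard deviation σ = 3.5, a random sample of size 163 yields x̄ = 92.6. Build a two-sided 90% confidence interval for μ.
(92.15, 93.05)

z-interval (σ known):
z* = 1.645 for 90% confidence

Margin of error = z* · σ/√n = 1.645 · 3.5/√163 = 0.45

CI: (92.6 - 0.45, 92.6 + 0.45) = (92.15, 93.05)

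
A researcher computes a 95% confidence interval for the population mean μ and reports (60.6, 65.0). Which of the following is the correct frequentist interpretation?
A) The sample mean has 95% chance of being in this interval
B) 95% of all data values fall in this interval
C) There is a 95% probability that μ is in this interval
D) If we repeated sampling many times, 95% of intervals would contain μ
D

A) Wrong — x̄ is observed and sits in the interval by construction.
B) Wrong — a CI is about the parameter μ, not individual data values.
C) Wrong — μ is fixed; the randomness lives in the interval, not in μ.
D) Correct — this is the frequentist long-run coverage interpretation.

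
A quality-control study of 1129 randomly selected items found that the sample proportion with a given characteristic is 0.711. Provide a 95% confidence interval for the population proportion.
(0.685, 0.737)

Proportion CI:
SE = √(p̂(1-p̂)/n) = √(0.711 · 0.289 / 1129) = 0.01349

z* = 1.960
Margin = z* · SE = 1.960 · 0.01349 = 0.0264

CI: 0.711 ± 0.0264 = (0.685, 0.737)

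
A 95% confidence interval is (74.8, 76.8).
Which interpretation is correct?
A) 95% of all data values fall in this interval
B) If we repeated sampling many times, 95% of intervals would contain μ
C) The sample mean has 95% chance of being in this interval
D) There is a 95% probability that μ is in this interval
B

A) Wrong — a CI is about the parameter μ, not individual data values.
B) Correct — this is the frequentist long-run coverage interpretation.
C) Wrong — x̄ is observed and sits in the interval by construction.
D) Wrong — μ is fixed; the randomness lives in the interval, not in μ.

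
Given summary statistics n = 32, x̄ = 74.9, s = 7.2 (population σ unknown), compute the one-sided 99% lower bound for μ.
μ ≥ 71.78

Lower bound (one-sided):
t* = 2.453 (one-sided for 99%)
Lower bound = x̄ - t* · s/√n = 74.9 - 2.453 · 7.2/√32 = 71.78

We are 99% confident that μ ≥ 71.78.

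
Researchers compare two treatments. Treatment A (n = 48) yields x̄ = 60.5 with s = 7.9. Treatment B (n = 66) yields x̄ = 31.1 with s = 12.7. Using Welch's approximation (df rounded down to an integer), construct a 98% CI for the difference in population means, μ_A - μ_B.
(24.83, 33.97)

Difference: x̄₁ - x̄₂ = 29.40
SE = √(s₁²/n₁ + s₂²/n₂) = √(7.9²/48 + 12.7²/66) = 1.9349
df = 109.64 → 109 (Welch–Satterthwaite, rounded down)
t* = 2.361

CI: 29.40 ± 2.361 · 1.9349 = 29.40 ± 4.57 = (24.83, 33.97)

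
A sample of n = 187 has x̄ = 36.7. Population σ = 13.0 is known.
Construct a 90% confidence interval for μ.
(35.14, 38.26)

z-interval (σ known):
z* = 1.645 for 90% confidence

Margin of error = z* · σ/√n = 1.645 · 13.0/√187 = 1.56

CI: (36.7 - 1.56, 36.7 + 1.56) = (35.14, 38.26)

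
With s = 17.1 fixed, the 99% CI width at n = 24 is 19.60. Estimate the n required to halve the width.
n ≈ 96

CI width ∝ 1/√n
To reduce width by factor 2, need √n to grow by 2 → need 2² = 4 times as many samples.

Current: n = 24, width = 19.60
New: n = 96, width ≈ 9.18

Width reduced by factor of 19.60/9.18 = 2.14.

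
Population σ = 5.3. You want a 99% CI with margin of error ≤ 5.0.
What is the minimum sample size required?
n ≥ 8

For margin E ≤ 5.0:
n ≥ (z* · σ / E)²
n ≥ (2.576 · 5.3 / 5.0)²
n ≥ 7.46

Minimum n = 8 (rounding up)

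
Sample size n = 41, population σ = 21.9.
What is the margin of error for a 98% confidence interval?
Margin of error = 7.96

Margin of error = z* · σ/√n
= 2.326 · 21.9/√41
= 2.326 · 21.9/6.4031
= 7.96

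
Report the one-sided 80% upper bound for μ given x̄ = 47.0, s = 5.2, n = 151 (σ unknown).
μ ≤ 47.36

Upper bound (one-sided):
t* = 0.844 (one-sided for 80%)
Upper bound = x̄ + t* · s/√n = 47.0 + 0.844 · 5.2/√151 = 47.36

We are 80% confident that μ ≤ 47.36.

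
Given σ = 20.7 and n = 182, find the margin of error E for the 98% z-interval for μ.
Margin of error = 3.57

Margin of error = z* · σ/√n
= 2.326 · 20.7/√182
= 2.326 · 20.7/13.4907
= 3.57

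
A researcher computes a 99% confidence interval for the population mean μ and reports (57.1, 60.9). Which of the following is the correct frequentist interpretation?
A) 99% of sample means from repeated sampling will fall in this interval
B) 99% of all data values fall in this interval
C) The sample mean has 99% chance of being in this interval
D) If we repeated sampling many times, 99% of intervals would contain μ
D

A) Wrong — coverage applies to intervals containing μ, not to future x̄ values.
B) Wrong — a CI is about the parameter μ, not individual data values.
C) Wrong — x̄ is observed and sits in the interval by construction.
D) Correct — this is the frequentist long-run coverage interpretation.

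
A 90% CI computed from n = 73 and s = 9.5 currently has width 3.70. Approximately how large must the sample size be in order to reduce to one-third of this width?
n ≈ 657

CI width ∝ 1/√n
To reduce width by factor 3, need √n to grow by 3 → need 3² = 9 times as many samples.

Current: n = 73, width = 3.70
New: n = 657, width ≈ 1.22

Width reduced by factor of 3.70/1.22 = 3.03.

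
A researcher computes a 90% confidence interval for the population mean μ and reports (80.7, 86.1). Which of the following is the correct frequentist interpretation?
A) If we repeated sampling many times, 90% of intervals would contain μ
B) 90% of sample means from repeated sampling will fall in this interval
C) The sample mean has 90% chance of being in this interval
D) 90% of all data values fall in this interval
A

A) Correct — this is the frequentist long-run coverage interpretation.
B) Wrong — coverage applies to intervals containing μ, not to future x̄ values.
C) Wrong — x̄ is observed and sits in the interval by construction.
D) Wrong — a CI is about the parameter μ, not individual data values.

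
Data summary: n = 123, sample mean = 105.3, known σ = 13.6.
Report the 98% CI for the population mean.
(102.45, 108.15)

z-interval (σ known):
z* = 2.326 for 98% confidence

Margin of error = z* · σ/√n = 2.326 · 13.6/√123 = 2.85

CI: (105.3 - 2.85, 105.3 + 2.85) = (102.45, 108.15)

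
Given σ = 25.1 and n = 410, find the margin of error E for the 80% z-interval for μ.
Margin of error = 1.59

Margin of error = z* · σ/√n
= 1.282 · 25.1/√410
= 1.282 · 25.1/20.2485
= 1.59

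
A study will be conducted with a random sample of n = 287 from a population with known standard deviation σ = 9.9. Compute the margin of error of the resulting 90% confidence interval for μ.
Margin of error = 0.96

Margin of error = z* · σ/√n
= 1.645 · 9.9/√287
= 1.645 · 9.9/16.9411
= 0.96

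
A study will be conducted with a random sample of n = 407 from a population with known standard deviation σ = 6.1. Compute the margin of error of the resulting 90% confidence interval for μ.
Margin of error = 0.50

Margin of error = z* · σ/√n
= 1.645 · 6.1/√407
= 1.645 · 6.1/20.1742
= 0.50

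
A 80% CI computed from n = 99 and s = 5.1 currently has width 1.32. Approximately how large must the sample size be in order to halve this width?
n ≈ 396

CI width ∝ 1/√n
To reduce width by factor 2, need √n to grow by 2 → need 2² = 4 times as many samples.

Current: n = 99, width = 1.32
New: n = 396, width ≈ 0.66

Width reduced by factor of 1.32/0.66 = 2.00.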